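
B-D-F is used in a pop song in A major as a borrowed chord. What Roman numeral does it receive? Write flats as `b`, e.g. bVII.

ii°

The root B is the diatonic 2nd degree of A major; the borrowing shows in the chord quality. The diatonic chord on degree 2 would be Bm (ii), but B–D–F is the diminished chord from A minor. As a borrowed chord it is labeled ii°.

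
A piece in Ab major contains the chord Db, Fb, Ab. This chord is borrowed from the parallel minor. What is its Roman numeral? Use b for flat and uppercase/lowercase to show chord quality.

Db is scale degree 4 in Ab major. Diatonically Ab major has Db (IV) on that degree; Db–Fb–Ab is instead the minor chord native to Ab minor, so it takes the label iv.

iv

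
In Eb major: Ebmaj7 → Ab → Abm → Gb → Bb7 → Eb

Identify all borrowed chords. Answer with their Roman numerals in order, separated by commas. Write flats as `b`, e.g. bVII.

In Eb major the diatonic chords are Eb, Fm, Gm, Ab, Bb, Cm, Ddim. Ebmaj7, Ab, Bb7 and Eb are all diatonic. But Abm (Ab–Cb–Eb) is foreign: the diatonic IV on degree 4 is Ab, whereas Abm comes from Eb minor. It is labeled iv. Gb (Gb–Bb–Db) doesn't fit — on degree 3 Eb major would have Gm (iii). Gb is the degree-3 chord of Eb minor, so it is the borrowed bIII.

iv, bIII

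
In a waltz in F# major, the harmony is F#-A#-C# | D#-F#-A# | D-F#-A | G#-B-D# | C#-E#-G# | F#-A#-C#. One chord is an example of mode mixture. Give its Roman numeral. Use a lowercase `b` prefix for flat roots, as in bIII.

In F# major the diatonic chords are F#, G#m, A#m, B, C#, D#m, E#dim. Of the given chords, F#–A#–C# = F#, D#–F#–A# = D#m, G#–B–D# = G#m and C#–E#–G# = C# are diatonic. But D–F#–A is foreign: the diatonic vi on degree 6 is D#m, whereas D comes from F# minor. It is labeled bVI.

bVI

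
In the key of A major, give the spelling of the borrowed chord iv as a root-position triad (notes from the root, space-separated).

iv is built on scale degree 4, which is D in both A major and its parallel. Building the minor chord from the parallel minor on D: D–F–A.

D F A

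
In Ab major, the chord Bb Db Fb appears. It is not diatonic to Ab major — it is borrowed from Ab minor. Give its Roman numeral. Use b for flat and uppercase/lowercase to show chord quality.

Bb is scale degree 2 in Ab major. The diatonic chord on degree 2 would be Bbm (ii), but Bb–Db–Fb is the diminished chord from Ab minor. As a borrowed chord it is labeled ii°.

ii°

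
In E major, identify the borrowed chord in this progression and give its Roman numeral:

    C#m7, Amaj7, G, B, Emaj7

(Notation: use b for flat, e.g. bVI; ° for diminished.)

E major has the diatonic set E, F#m, G#m, A, B, C#m, D#dim. Of the given chords, C#m7, Amaj7, B and Emaj7 are diatonic. But G (G–B–D) is foreign: the diatonic iii on degree 3 is G#m, whereas G comes from E minor. It is labeled bIII.

bIII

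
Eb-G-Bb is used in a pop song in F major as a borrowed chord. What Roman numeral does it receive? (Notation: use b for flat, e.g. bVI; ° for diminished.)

In F major scale degree 7 is E; Eb is its lowered form, from F minor. Diatonically F major has Edim (vii°) on that degree; Eb–G–Bb is instead the major chord native to F minor, so it takes the label bVII.

bVII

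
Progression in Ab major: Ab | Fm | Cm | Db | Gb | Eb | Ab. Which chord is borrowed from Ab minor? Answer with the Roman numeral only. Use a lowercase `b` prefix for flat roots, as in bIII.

bVII

In Ab major the diatonic chords are Ab, Bbm, Cm, Db, Eb, Fm, Gdim. Ab, Fm, Cm, Db and Eb all belong to that set. Gb (Gb–Bb–Db) is not: scale degree 7 in Ab major carries Gdim (vii°). In Ab minor the chord on that degree is Gb, so here it functions as bVII, borrowed from the parallel minor.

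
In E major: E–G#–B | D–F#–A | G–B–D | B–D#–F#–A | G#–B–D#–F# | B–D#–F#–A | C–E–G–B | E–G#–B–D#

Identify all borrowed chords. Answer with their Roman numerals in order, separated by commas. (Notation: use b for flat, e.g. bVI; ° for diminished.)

E major has the diatonic set E, F#m, G#m, A, B, C#m, D#dim. E–G#–B = E, B–D#–F#–A = B7, G#–B–D#–F# = G#m7 and E–G#–B–D# = Emaj7 all belong to that set. D–F#–A is not: scale degree 7 in E major carries D#dim (vii°). In E minor the chord on that degree is D, so here it functions as bVII, borrowed from the parallel minor. G–B–D is not: scale degree 3 in E major carries G#m (iii). In E minor the chord on that degree is G, so here it functions as bIII, borrowed from the parallel minor. C–E–G–B doesn't fit — on degree 6 E major would have C#m (vi). Cmaj7 is the degree-6 chord of E minor, so it is the borrowed bVImaj7.

bVII, bIII, bVImaj7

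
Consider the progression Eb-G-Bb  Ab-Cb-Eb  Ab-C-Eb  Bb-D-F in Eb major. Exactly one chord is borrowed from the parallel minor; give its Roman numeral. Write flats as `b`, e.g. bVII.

The diatonic triads in Eb major are Eb, Fm, Gm, Ab, Bb, Cm, Ddim. Eb–G–Bb = Eb, Ab–C–Eb = Ab and Bb–D–F = Bb all belong to that set. Ab–Cb–Eb doesn't fit — on degree 4 Eb major would have Ab (IV). Abm is the degree-4 chord of Eb minor, so it is the borrowed iv.

iv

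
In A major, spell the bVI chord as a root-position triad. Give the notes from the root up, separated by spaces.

The root of bVI is the lowered 6th degree: F# becomes F. Stacking thirds in A minor on F gives F–A–C.

F A C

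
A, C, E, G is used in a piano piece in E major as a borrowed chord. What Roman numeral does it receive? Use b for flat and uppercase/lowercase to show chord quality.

iv7

A is scale degree 4 in E major. Diatonically E major has A (IV) on that degree; A–C–E–G is instead the minor-seventh chord native to E minor, so it takes the label iv7.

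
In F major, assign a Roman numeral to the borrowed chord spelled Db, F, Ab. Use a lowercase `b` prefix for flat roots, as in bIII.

The root Db is the lowered 6th scale degree — diatonically F major has D there. Db–F–Ab is a major chord — the form found in F minor, not the diatonic vi (Dm). Borrowed into F major it is written bVI.

bVI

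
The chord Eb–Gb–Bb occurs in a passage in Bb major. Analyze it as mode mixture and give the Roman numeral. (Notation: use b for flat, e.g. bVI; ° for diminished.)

iv

The root Eb is the diatonic 4th degree of Bb major; the borrowing shows in the chord quality. Diatonically Bb major has Eb (IV) on that degree; Eb–Gb–Bb is instead the minor chord native to Bb minor, so it takes the label iv.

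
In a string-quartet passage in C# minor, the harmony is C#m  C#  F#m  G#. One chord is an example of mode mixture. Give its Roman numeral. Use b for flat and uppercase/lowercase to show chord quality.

I

C# minor has the diatonic set C#m, D#dim, E, F#m, G#, A, B (with V from harmonic minor). C#m, F#m and G# are all diatonic. C# (C#–E#–G#) doesn't fit — on degree 1 C# minor would have C#m (i). C# is the degree-1 chord of C# major, so it is the borrowed I.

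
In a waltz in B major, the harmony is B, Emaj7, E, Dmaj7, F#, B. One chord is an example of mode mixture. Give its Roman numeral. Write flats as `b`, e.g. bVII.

The diatonic triads in B major are B, C#m, D#m, E, F#, G#m, A#dim. B, Emaj7, E and F# are all diatonic. But Dmaj7 (D–F#–A–C#) is foreign: the diatonic iii on degree 3 is D#m, whereas Dmaj7 comes from B minor. It is labeled bIIImaj7.

bIIImaj7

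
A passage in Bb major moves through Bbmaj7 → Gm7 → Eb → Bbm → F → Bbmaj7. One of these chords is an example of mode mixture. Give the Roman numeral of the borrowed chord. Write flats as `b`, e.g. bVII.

i

The diatonic triads in Bb major are Bb, Cm, Dm, Eb, F, Gm, Adim. Of the given chords, Bbmaj7, Gm7, Eb and F are diatonic. But Bbm (Bb–Db–F) is foreign: the diatonic I on degree 1 is Bb, whereas Bbm comes from Bb minor. It is labeled i.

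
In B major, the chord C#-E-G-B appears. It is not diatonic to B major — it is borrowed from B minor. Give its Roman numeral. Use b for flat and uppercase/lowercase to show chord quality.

C# is scale degree 2 in B major. The diatonic chord on degree 2 would be C#m (ii), but C#–E–G–B is the half-diminished-seventh chord from B minor. As a borrowed chord it is labeled iiø7.

iiø7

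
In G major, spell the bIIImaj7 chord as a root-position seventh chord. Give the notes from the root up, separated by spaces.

Scale degree 3 in G major is B. bIIImaj7 uses the lowered form, Bb, taken from G minor. Stacking thirds in G minor on Bb gives Bb–D–F–A.

Bb D F A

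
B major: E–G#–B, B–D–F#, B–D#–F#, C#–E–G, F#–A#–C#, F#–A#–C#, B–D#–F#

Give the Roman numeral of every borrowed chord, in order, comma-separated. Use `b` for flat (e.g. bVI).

i, ii°

In B major the diatonic chords are B, C#m, D#m, E, F#, G#m, A#dim. E–G#–B = E, B–D#–F# = B and F#–A#–C# = F# are all diatonic. But B–D–F# is foreign: the diatonic I on degree 1 is B, whereas Bm comes from B minor. It is labeled i. C#–E–G is not: scale degree 2 in B major carries C#m (ii). In B minor the chord on that degree is C#dim, so here it functions as ii°, borrowed from the parallel minor.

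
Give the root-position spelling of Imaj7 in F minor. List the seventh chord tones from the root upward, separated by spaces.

Imaj7 is built on scale degree 1, which is F in both F minor and its parallel. Stacking thirds in F major on F gives F–A–C–E.

F A C E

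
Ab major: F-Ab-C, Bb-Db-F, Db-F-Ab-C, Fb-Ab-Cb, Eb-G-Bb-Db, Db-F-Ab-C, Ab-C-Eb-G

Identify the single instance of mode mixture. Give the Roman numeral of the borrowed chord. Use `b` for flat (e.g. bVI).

bVI

In Ab major the diatonic chords are Ab, Bbm, Cm, Db, Eb, Fm, Gdim. Of the given chords, F–Ab–C = Fm, Bb–Db–F = Bbm, Db–F–Ab–C = Dbmaj7, Eb–G–Bb–Db = Eb7 and Ab–C–Eb–G = Abmaj7 are diatonic. Fb–Ab–Cb doesn't fit — on degree 6 Ab major would have Fm (vi). Fb is the degree-6 chord of Ab minor, so it is the borrowed bVI.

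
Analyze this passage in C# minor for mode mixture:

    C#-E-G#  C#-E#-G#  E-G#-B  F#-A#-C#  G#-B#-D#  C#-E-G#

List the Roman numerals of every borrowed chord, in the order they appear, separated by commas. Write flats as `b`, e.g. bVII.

I, IV

The diatonic triads in C# minor (with V from harmonic minor) are C#m, D#dim, E, F#m, G#, A, B. C#–E–G# = C#m, E–G#–B = E and G#–B#–D# = G# all belong to that set. C#–E#–G# doesn't fit — on degree 1 C# minor would have C#m (i). C# is the degree-1 chord of C# major, so it is the borrowed I. But F#–A#–C# is foreign: the diatonic iv on degree 4 is F#m, whereas F# comes from C# major. It is labeled IV.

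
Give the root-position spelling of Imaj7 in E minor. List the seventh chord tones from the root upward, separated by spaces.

E G# B D#

Imaj7 is built on scale degree 1, which is E in both E minor and its parallel. Stacking thirds in E major on E gives E–G#–B–D#.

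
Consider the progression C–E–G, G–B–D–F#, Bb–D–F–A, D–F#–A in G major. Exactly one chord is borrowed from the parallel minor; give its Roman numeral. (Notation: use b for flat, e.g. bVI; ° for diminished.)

bIIImaj7

In G major the diatonic chords are G, Am, Bm, C, D, Em, F#dim. C–E–G = C, G–B–D–F# = Gmaj7 and D–F#–A = D are all diatonic. But Bb–D–F–A is foreign: the diatonic iii on degree 3 is Bm, whereas Bbmaj7 comes from G minor. It is labeled bIIImaj7.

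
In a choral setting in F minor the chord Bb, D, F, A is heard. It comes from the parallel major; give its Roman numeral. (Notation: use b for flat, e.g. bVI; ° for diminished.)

IVmaj7

Bb is scale degree 4 in F minor. The diatonic chord on degree 4 would be Bbm (iv), but Bb–D–F–A is the major-seventh chord from F major. As a borrowed chord it is labeled IVmaj7.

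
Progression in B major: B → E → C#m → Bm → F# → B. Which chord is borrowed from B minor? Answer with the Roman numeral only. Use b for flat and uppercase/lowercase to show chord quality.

i

The diatonic triads in B major are B, C#m, D#m, E, F#, G#m, A#dim. B, E, C#m and F# all belong to that set. But Bm (B–D–F#) is foreign: the diatonic I on degree 1 is B, whereas Bm comes from B minor. It is labeled i.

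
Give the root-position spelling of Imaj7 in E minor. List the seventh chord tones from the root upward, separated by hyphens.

The root, E, is scale degree 1 — the same note in E minor and E major; only the chord quality changes. In E major the chord on E is E–G#–B–D#.

E-G#-B-D#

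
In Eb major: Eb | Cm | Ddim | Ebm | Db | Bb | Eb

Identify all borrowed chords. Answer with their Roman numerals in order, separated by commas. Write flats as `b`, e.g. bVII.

i, bVII

Eb major has the diatonic set Eb, Fm, Gm, Ab, Bb, Cm, Ddim. Eb, Cm, Ddim and Bb all belong to that set. But Ebm (Eb–Gb–Bb) is foreign: the diatonic I on degree 1 is Eb, whereas Ebm comes from Eb minor. It is labeled i. Db (Db–F–Ab) doesn't fit — on degree 7 Eb major would have Ddim (vii°). Db is the degree-7 chord of Eb minor, so it is the borrowed bVII.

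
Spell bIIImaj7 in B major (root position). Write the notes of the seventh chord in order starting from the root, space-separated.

D F# A C#

bIIImaj7 is built on the lowered scale degree 3. In B major degree 3 is D#; lowered it becomes D. Building the major-seventh chord from the parallel minor on D: D–F#–A–C#.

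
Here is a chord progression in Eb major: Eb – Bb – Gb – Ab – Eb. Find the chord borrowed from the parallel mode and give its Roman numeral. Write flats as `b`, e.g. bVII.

In Eb major the diatonic chords are Eb, Fm, Gm, Ab, Bb, Cm, Ddim. Of the given chords, Eb, Bb and Ab are diatonic. Gb (Gb–Bb–Db) doesn't fit — on degree 3 Eb major would have Gm (iii). Gb is the degree-3 chord of Eb minor, so it is the borrowed bIII.

bIII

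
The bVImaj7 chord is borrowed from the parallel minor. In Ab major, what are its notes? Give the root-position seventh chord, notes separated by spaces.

Scale degree 6 in Ab major is F. bVImaj7 uses the lowered form, Fb, taken from Ab minor. Stacking thirds in Ab minor on Fb gives Fb–Ab–Cb–Eb.

Fb Ab Cb Eb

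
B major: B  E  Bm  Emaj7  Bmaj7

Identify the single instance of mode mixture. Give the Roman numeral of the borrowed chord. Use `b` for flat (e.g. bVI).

In B major the diatonic chords are B, C#m, D#m, E, F#, G#m, A#dim. B, E, Emaj7 and Bmaj7 all belong to that set. Bm (B–D–F#) doesn't fit — on degree 1 B major would have B (I). Bm is the degree-1 chord of B minor, so it is the borrowed i.

i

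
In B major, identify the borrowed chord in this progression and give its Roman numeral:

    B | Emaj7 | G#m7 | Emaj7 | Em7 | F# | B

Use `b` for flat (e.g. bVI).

iv7

The diatonic triads in B major are B, C#m, D#m, E, F#, G#m, A#dim. B, Emaj7, G#m7 and F# all belong to that set. Em7 (E–G–B–D) doesn't fit — on degree 4 B major would have E (IV). Em7 is the degree-4 chord of B minor, so it is the borrowed iv7.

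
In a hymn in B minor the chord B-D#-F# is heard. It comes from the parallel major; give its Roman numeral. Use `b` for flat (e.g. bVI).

B is scale degree 1 in B minor. Diatonically B minor has Bm (i) on that degree; B–D#–F# is instead the major chord native to B major, so it takes the label I.

I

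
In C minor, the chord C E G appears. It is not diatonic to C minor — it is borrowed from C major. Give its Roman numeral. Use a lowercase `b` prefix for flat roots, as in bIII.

The root C is the diatonic 1st degree of C minor; the borrowing shows in the chord quality. The diatonic chord on degree 1 would be Cm (i), but C–E–G is the major chord from C major. As a borrowed chord it is labeled I.

I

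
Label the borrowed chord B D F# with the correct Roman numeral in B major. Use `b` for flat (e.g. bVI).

B is scale degree 1 in B major. The diatonic chord on degree 1 would be B (I), but B–D–F# is the minor chord from B minor. As a borrowed chord it is labeled i.

i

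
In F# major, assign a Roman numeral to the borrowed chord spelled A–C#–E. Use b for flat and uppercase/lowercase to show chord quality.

The root A is the lowered 3rd scale degree — diatonically F# major has A# there. The diatonic chord on degree 3 would be A#m (iii), but A–C#–E is the major chord from F# minor. As a borrowed chord it is labeled bIII.

bIII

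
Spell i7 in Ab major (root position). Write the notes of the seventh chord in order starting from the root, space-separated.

i7 is built on scale degree 1, which is Ab in both Ab major and its parallel. In Ab minor the chord on Ab is Ab–Cb–Eb–Gb.

Ab Cb Eb Gb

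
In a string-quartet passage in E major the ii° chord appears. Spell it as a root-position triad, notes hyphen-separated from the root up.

ii° is built on scale degree 2, which is F# in both E major and its parallel. Building the diminished chord from the parallel minor on F#: F#–A–C.

F#-A-C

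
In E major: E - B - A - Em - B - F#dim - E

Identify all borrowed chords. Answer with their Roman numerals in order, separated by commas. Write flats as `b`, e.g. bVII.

i, ii°

E major has the diatonic set E, F#m, G#m, A, B, C#m, D#dim. E, B and A all belong to that set. Em (E–G–B) doesn't fit — on degree 1 E major would have E (I). Em is the degree-1 chord of E minor, so it is the borrowed i. But F#dim (F#–A–C) is foreign: the diatonic ii on degree 2 is F#m, whereas F#dim comes from E minor. It is labeled ii°.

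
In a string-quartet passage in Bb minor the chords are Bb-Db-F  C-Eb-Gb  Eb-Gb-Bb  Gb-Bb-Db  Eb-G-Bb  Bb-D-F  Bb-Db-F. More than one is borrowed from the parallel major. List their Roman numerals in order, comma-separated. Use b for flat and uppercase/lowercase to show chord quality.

IV, I

In Bb minor (with V from harmonic minor) the diatonic chords are Bbm, Cdim, Db, Ebm, F, Gb, Ab. Bb–Db–F = Bbm, C–Eb–Gb = Cdim, Eb–Gb–Bb = Ebm and Gb–Bb–Db = Gb all belong to that set. Eb–G–Bb doesn't fit — on degree 4 Bb minor would have Ebm (iv). Eb is the degree-4 chord of Bb major, so it is the borrowed IV. Bb–D–F doesn't fit — on degree 1 Bb minor would have Bbm (i). Bb is the degree-1 chord of Bb major, so it is the borrowed I.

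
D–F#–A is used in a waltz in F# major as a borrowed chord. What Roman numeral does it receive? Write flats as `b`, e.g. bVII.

In F# major scale degree 6 is D#; D is its lowered form, from F# minor. Diatonically F# major has D#m (vi) on that degree; D–F#–A is instead the major chord native to F# minor, so it takes the label bVI.

bVI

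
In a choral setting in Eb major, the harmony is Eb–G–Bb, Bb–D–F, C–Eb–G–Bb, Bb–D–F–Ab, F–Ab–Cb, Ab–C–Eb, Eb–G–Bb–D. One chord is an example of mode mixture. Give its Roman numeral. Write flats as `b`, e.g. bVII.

ii°

In Eb major the diatonic chords are Eb, Fm, Gm, Ab, Bb, Cm, Ddim. Eb–G–Bb = Eb, Bb–D–F = Bb, C–Eb–G–Bb = Cm7, Bb–D–F–Ab = Bb7, Ab–C–Eb = Ab and Eb–G–Bb–D = Ebmaj7 are all diatonic. F–Ab–Cb is not: scale degree 2 in Eb major carries Fm (ii). In Eb minor the chord on that degree is Fdim, so here it functions as ii°, borrowed from the parallel minor.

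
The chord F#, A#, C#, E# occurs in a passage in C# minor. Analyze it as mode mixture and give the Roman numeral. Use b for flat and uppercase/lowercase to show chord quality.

F# is scale degree 4 in C# minor. Diatonically C# minor has F#m (iv) on that degree; F#–A#–C#–E# is instead the major-seventh chord native to C# major, so it takes the label IVmaj7.

IVmaj7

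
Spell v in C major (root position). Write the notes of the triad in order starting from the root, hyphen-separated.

v is built on scale degree 5, which is G in both C major and its parallel. In C minor the chord on G is G–Bb–D.

G-Bb-D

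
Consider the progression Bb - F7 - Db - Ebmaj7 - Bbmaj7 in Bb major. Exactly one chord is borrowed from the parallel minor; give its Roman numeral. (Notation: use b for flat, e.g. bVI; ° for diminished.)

bIII

The diatonic triads in Bb major are Bb, Cm, Dm, Eb, F, Gm, Adim. Bb, F7, Ebmaj7 and Bbmaj7 all belong to that set. Db (Db–F–Ab) doesn't fit — on degree 3 Bb major would have Dm (iii). Db is the degree-3 chord of Bb minor, so it is the borrowed bIII.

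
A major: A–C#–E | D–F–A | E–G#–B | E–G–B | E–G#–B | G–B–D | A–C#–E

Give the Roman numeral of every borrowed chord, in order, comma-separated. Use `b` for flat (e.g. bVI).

iv, v, bVII

In A major the diatonic chords are A, Bm, C#m, D, E, F#m, G#dim. A–C#–E = A and E–G#–B = E are both diatonic. But D–F–A is foreign: the diatonic IV on degree 4 is D, whereas Dm comes from A minor. It is labeled iv. But E–G–B is foreign: the diatonic V on degree 5 is E, whereas Em comes from A minor. It is labeled v. G–B–D is not: scale degree 7 in A major carries G#dim (vii°). In A minor the chord on that degree is G, so here it functions as bVII, borrowed from the parallel minor.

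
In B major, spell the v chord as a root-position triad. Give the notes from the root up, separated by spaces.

The root, F#, is scale degree 5 — the same note in B major and B minor; only the chord quality changes. In B minor the chord on F# is F#–A–C#.

F# A C#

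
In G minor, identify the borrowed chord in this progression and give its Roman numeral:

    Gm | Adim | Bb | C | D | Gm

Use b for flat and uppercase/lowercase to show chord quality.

IV

G minor has the diatonic set Gm, Adim, Bb, Cm, D, Eb, F (with V from harmonic minor). Gm, Adim, Bb and D all belong to that set. But C (C–E–G) is foreign: the diatonic iv on degree 4 is Cm, whereas C comes from G major. It is labeled IV.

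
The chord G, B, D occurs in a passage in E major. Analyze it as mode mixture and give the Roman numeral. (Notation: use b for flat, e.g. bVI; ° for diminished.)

bIII

In E major scale degree 3 is G#; G is its lowered form, from E minor. Diatonically E major has G#m (iii) on that degree; G–B–D is instead the major chord native to E minor, so it takes the label bIII.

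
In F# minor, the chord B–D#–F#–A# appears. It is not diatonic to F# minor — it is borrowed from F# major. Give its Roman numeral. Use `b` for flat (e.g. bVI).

IVmaj7

B is scale degree 4 in F# minor. The diatonic chord on degree 4 would be Bm (iv), but B–D#–F#–A# is the major-seventh chord from F# major. As a borrowed chord it is labeled IVmaj7.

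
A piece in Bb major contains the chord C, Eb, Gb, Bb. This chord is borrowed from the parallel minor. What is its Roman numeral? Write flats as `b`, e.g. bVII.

C is scale degree 2 in Bb major. Diatonically Bb major has Cm (ii) on that degree; C–Eb–Gb–Bb is instead the half-diminished-seventh chord native to Bb minor, so it takes the label iiø7.

iiø7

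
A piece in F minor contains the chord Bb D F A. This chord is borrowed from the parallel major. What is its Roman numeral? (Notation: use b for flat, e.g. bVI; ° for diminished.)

IVmaj7

The root Bb is the diatonic 4th degree of F minor; the borrowing shows in the chord quality. Diatonically F minor has Bbm (iv) on that degree; Bb–D–F–A is instead the major-seventh chord native to F major, so it takes the label IVmaj7.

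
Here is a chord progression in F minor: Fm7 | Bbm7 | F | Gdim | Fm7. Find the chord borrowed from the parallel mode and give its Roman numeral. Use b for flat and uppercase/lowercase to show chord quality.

I

The diatonic triads in F minor (with V from harmonic minor) are Fm, Gdim, Ab, Bbm, C, Db, Eb. Of the given chords, Fm7, Bbm7 and Gdim are diatonic. F (F–A–C) doesn't fit — on degree 1 F minor would have Fm (i). F is the degree-1 chord of F major, so it is the borrowed I.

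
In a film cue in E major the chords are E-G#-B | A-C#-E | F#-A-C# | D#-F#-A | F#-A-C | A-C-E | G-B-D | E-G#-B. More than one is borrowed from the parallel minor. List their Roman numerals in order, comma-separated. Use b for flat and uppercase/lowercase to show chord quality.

E major has the diatonic set E, F#m, G#m, A, B, C#m, D#dim. E–G#–B = E, A–C#–E = A, F#–A–C# = F#m and D#–F#–A = D#dim all belong to that set. F#–A–C is not: scale degree 2 in E major carries F#m (ii). In E minor the chord on that degree is F#dim, so here it functions as ii°, borrowed from the parallel minor. A–C–E is not: scale degree 4 in E major carries A (IV). In E minor the chord on that degree is Am, so here it functions as iv, borrowed from the parallel minor. G–B–D doesn't fit — on degree 3 E major would have G#m (iii). G is the degree-3 chord of E minor, so it is the borrowed bIII.

ii°, iv, bIII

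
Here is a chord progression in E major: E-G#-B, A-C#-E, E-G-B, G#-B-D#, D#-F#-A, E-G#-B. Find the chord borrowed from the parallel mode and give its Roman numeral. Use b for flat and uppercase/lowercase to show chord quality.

i

E major has the diatonic set E, F#m, G#m, A, B, C#m, D#dim. Of the given chords, E–G#–B = E, A–C#–E = A, G#–B–D# = G#m and D#–F#–A = D#dim are diatonic. E–G–B is not: scale degree 1 in E major carries E (I). In E minor the chord on that degree is Em, so here it functions as i, borrowed from the parallel minor.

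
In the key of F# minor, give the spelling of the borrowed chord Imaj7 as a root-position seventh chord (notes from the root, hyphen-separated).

Imaj7 is built on scale degree 1, which is F# in both F# minor and its parallel. Stacking thirds in F# major on F# gives F#–A#–C#–E#.

F#-A#-C#-E#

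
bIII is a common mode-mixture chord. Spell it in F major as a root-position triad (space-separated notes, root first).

The root of bIII is the lowered 3rd degree: A becomes Ab. Stacking thirds in F minor on Ab gives Ab–C–Eb.

Ab C Eb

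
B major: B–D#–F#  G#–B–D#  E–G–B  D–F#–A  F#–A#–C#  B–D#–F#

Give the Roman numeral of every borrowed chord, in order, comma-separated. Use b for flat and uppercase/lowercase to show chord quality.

In B major the diatonic chords are B, C#m, D#m, E, F#, G#m, A#dim. B–D#–F# = B, G#–B–D# = G#m and F#–A#–C# = F# all belong to that set. But E–G–B is foreign: the diatonic IV on degree 4 is E, whereas Em comes from B minor. It is labeled iv. D–F#–A doesn't fit — on degree 3 B major would have D#m (iii). D is the degree-3 chord of B minor, so it is the borrowed bIII.

iv, bIII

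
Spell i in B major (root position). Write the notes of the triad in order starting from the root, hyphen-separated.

B-D-F#

The root, B, is scale degree 1 — the same note in B major and B minor; only the chord quality changes. In B minor the chord on B is B–D–F#.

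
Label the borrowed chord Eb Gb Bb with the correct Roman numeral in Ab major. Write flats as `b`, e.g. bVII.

v

The root Eb is the diatonic 5th degree of Ab major; the borrowing shows in the chord quality. The diatonic chord on degree 5 would be Eb (V), but Eb–Gb–Bb is the minor chord from Ab minor. As a borrowed chord it is labeled v.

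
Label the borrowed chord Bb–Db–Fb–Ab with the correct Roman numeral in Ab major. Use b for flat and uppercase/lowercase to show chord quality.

iiø7

Bb is scale degree 2 in Ab major. Bb–Db–Fb–Ab is a half-diminished-seventh chord — the form found in Ab minor, not the diatonic ii (Bbm). Borrowed into Ab major it is written iiø7.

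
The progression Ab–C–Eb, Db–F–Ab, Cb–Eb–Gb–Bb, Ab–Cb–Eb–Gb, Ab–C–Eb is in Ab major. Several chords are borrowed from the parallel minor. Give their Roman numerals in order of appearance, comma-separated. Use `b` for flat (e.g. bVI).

The diatonic triads in Ab major are Ab, Bbm, Cm, Db, Eb, Fm, Gdim. Of the given chords, Ab–C–Eb = Ab and Db–F–Ab = Db are diatonic. Cb–Eb–Gb–Bb is not: scale degree 3 in Ab major carries Cm (iii). In Ab minor the chord on that degree is Cbmaj7, so here it functions as bIIImaj7, borrowed from the parallel minor. Ab–Cb–Eb–Gb doesn't fit — on degree 1 Ab major would have Ab (I). Abm7 is the degree-1 chord of Ab minor, so it is the borrowed i7.

bIIImaj7, i7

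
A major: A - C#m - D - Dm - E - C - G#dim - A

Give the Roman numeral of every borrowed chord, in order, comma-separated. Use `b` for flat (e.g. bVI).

In A major the diatonic chords are A, Bm, C#m, D, E, F#m, G#dim. Of the given chords, A, C#m, D, E and G#dim are diatonic. Dm (D–F–A) doesn't fit — on degree 4 A major would have D (IV). Dm is the degree-4 chord of A minor, so it is the borrowed iv. But C (C–E–G) is foreign: the diatonic iii on degree 3 is C#m, whereas C comes from A minor. It is labeled bIII.

iv, bIII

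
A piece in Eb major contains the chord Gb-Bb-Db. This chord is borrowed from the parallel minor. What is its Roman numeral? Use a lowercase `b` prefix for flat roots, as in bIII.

bIII

Gb is the lowered form of scale degree 3 in Eb major (the diatonic degree 3 is G). Diatonically Eb major has Gm (iii) on that degree; Gb–Bb–Db is instead the major chord native to Eb minor, so it takes the label bIII.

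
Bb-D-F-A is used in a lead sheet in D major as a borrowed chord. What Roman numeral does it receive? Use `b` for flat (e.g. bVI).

bVImaj7

In D major scale degree 6 is B; Bb is its lowered form, from D minor. Bb–D–F–A is a major-seventh chord — the form found in D minor, not the diatonic vi (Bm). Borrowed into D major it is written bVImaj7.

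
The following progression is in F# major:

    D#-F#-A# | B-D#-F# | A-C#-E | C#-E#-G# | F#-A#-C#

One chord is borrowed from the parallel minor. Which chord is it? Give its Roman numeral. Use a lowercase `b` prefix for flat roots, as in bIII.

bIII

In F# major the diatonic chords are F#, G#m, A#m, B, C#, D#m, E#dim. D#–F#–A# = D#m, B–D#–F# = B, C#–E#–G# = C# and F#–A#–C# = F# all belong to that set. A–C#–E is not: scale degree 3 in F# major carries A#m (iii). In F# minor the chord on that degree is A, so here it functions as bIII, borrowed from the parallel minor.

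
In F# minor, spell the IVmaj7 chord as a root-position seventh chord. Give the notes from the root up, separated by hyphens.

IVmaj7 is built on scale degree 4, which is B in both F# minor and its parallel. In F# major the chord on B is B–D#–F#–A#.

B-D#-F#-A#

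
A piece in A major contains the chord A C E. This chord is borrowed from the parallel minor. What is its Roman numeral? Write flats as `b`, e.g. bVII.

i

A is scale degree 1 in A major. The diatonic chord on degree 1 would be A (I), but A–C–E is the minor chord from A minor. As a borrowed chord it is labeled i.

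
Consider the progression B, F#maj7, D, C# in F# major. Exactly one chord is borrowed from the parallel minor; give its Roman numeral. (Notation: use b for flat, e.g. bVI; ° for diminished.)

In F# major the diatonic chords are F#, G#m, A#m, B, C#, D#m, E#dim. Of the given chords, B, F#maj7 and C# are diatonic. D (D–F#–A) doesn't fit — on degree 6 F# major would have D#m (vi). D is the degree-6 chord of F# minor, so it is the borrowed bVI.

bVI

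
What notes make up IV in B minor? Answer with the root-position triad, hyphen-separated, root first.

E-G#-B

The root, E, is scale degree 4 — the same note in B minor and B major; only the chord quality changes. Stacking thirds in B major on E gives E–G#–B.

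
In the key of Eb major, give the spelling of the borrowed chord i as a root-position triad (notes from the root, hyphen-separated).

Eb-Gb-Bb

i is built on scale degree 1, which is Eb in both Eb major and its parallel. Stacking thirds in Eb minor on Eb gives Eb–Gb–Bb.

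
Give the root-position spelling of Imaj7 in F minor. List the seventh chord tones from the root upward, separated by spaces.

F A C E

Imaj7 is built on scale degree 1, which is F in both F minor and its parallel. In F major the chord on F is F–A–C–E.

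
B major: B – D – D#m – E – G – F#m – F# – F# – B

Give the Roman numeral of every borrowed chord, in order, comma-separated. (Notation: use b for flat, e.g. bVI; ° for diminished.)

bIII, bVI, v

In B major the diatonic chords are B, C#m, D#m, E, F#, G#m, A#dim. B, D#m, E and F# are all diatonic. D (D–F#–A) is not: scale degree 3 in B major carries D#m (iii). In B minor the chord on that degree is D, so here it functions as bIII, borrowed from the parallel minor. But G (G–B–D) is foreign: the diatonic vi on degree 6 is G#m, whereas G comes from B minor. It is labeled bVI. F#m (F#–A–C#) doesn't fit — on degree 5 B major would have F# (V). F#m is the degree-5 chord of B minor, so it is the borrowed v.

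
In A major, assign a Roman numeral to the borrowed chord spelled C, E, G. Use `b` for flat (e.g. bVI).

C is the lowered form of scale degree 3 in A major (the diatonic degree 3 is C#). C–E–G is a major chord — the form found in A minor, not the diatonic iii (C#m). Borrowed into A major it is written bIII.

bIII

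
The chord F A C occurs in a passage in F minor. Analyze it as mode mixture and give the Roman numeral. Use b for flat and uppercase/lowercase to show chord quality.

I

F is scale degree 1 in F minor. F–A–C is a major chord — the form found in F major, not the diatonic i (Fm). Borrowed into F minor it is written I.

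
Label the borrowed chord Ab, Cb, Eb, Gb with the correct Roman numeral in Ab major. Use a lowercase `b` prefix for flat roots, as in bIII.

Ab is scale degree 1 in Ab major. Diatonically Ab major has Ab (I) on that degree; Ab–Cb–Eb–Gb is instead the minor-seventh chord native to Ab minor, so it takes the label i7.

i7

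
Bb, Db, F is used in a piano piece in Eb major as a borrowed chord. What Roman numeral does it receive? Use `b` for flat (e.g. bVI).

The root Bb is the diatonic 5th degree of Eb major; the borrowing shows in the chord quality. Bb–Db–F is a minor chord — the form found in Eb minor, not the diatonic V (Bb). Borrowed into Eb major it is written v.

v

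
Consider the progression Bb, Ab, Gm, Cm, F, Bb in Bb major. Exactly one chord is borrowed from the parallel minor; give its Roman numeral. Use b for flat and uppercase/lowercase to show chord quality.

bVII

In Bb major the diatonic chords are Bb, Cm, Dm, Eb, F, Gm, Adim. Bb, Gm, Cm and F all belong to that set. Ab (Ab–C–Eb) is not: scale degree 7 in Bb major carries Adim (vii°). In Bb minor the chord on that degree is Ab, so here it functions as bVII, borrowed from the parallel minor.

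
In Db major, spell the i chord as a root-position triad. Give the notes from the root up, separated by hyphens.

The root, Db, is scale degree 1 — the same note in Db major and Db minor; only the chord quality changes. In Db minor the chord on Db is Db–Fb–Ab.

Db-Fb-Ab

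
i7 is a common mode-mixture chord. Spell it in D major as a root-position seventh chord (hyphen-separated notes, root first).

The root, D, is scale degree 1 — the same note in D major and D minor; only the chord quality changes. Building the minor-seventh chord from the parallel minor on D: D–F–A–C.

D-F-A-C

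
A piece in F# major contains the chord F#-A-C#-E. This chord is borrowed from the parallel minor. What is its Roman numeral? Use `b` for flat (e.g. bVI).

i7

F# is scale degree 1 in F# major. F#–A–C#–E is a minor-seventh chord — the form found in F# minor, not the diatonic I (F#). Borrowed into F# major it is written i7.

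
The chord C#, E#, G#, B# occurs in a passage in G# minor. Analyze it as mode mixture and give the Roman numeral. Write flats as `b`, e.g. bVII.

The root C# is the diatonic 4th degree of G# minor; the borrowing shows in the chord quality. Diatonically G# minor has C#m (iv) on that degree; C#–E#–G#–B# is instead the major-seventh chord native to G# major, so it takes the label IVmaj7.

IVmaj7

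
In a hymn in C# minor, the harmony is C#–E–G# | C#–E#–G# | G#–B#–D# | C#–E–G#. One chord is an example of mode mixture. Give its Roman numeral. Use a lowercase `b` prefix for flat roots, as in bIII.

C# minor has the diatonic set C#m, D#dim, E, F#m, G#, A, B (with V from harmonic minor). C#–E–G# = C#m and G#–B#–D# = G# both belong to that set. C#–E#–G# doesn't fit — on degree 1 C# minor would have C#m (i). C# is the degree-1 chord of C# major, so it is the borrowed I.

I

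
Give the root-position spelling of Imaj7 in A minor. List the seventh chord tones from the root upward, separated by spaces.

The root, A, is scale degree 1 — the same note in A minor and A major; only the chord quality changes. Stacking thirds in A major on A gives A–C#–E–G#.

A C# E G#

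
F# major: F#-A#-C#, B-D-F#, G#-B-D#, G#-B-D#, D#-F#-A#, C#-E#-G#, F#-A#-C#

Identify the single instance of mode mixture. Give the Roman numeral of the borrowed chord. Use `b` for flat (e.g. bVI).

iv

F# major has the diatonic set F#, G#m, A#m, B, C#, D#m, E#dim. Of the given chords, F#–A#–C# = F#, G#–B–D# = G#m, D#–F#–A# = D#m and C#–E#–G# = C# are diatonic. B–D–F# is not: scale degree 4 in F# major carries B (IV). In F# minor the chord on that degree is Bm, so here it functions as iv, borrowed from the parallel minor.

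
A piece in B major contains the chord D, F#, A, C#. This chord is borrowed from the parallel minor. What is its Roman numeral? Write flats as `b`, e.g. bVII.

bIIImaj7

In B major scale degree 3 is D#; D is its lowered form, from B minor. Diatonically B major has D#m (iii) on that degree; D–F#–A–C# is instead the major-seventh chord native to B minor, so it takes the label bIIImaj7.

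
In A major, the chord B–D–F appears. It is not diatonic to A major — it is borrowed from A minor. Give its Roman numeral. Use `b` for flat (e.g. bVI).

The root B is the diatonic 2nd degree of A major; the borrowing shows in the chord quality. B–D–F is a diminished chord — the form found in A minor, not the diatonic ii (Bm). Borrowed into A major it is written ii°.

ii°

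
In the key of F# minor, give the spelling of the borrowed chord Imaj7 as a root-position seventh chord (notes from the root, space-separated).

F# A# C# E#

Imaj7 is built on scale degree 1, which is F# in both F# minor and its parallel. Stacking thirds in F# major on F# gives F#–A#–C#–E#.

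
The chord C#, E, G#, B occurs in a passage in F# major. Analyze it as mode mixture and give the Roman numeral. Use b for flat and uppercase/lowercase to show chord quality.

C# is scale degree 5 in F# major. The diatonic chord on degree 5 would be C# (V), but C#–E–G#–B is the minor-seventh chord from F# minor. As a borrowed chord it is labeled v7.

v7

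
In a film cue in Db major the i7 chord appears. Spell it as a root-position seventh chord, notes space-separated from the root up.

The root, Db, is scale degree 1 — the same note in Db major and Db minor; only the chord quality changes. In Db minor the chord on Db is Db–Fb–Ab–Cb.

Db Fb Ab Cb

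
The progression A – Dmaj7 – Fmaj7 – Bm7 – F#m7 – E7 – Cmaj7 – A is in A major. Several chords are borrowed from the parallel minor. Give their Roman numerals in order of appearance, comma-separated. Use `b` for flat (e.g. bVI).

A major has the diatonic set A, Bm, C#m, D, E, F#m, G#dim. Of the given chords, A, Dmaj7, Bm7, F#m7 and E7 are diatonic. Fmaj7 (F–A–C–E) doesn't fit — on degree 6 A major would have F#m (vi). Fmaj7 is the degree-6 chord of A minor, so it is the borrowed bVImaj7. But Cmaj7 (C–E–G–B) is foreign: the diatonic iii on degree 3 is C#m, whereas Cmaj7 comes from A minor. It is labeled bIIImaj7.

bVImaj7, bIIImaj7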